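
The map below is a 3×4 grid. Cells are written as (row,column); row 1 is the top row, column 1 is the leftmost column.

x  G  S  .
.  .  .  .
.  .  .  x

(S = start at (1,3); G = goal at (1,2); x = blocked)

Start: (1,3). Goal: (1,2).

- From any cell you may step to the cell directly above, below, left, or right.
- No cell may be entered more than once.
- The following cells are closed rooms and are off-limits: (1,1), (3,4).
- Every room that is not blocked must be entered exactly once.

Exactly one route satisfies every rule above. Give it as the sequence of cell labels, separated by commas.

Need to visit all 10 open cells exactly once, starting at (1,3) and ending at (1,2).
Cell (1,4) has only two open neighbours ((2,4) and (1,3)), so the path must pass straight through it: one of those is the cell it's entered from and the other is where it exits.
Route from (1,3): right 1 to (1,4), down 1 to (2,4), left 1 to (2,3), down 1 to (3,3), left 2 to (3,1), up 1 to (2,1), right 1 to (2,2), up 1 to (1,2) — 9 moves in all.
Check: all 10 open cells covered.

(1,3), (1,4), (2,4), (2,3), (3,3), (3,2), (3,1), (2,1), (2,2), (1,2)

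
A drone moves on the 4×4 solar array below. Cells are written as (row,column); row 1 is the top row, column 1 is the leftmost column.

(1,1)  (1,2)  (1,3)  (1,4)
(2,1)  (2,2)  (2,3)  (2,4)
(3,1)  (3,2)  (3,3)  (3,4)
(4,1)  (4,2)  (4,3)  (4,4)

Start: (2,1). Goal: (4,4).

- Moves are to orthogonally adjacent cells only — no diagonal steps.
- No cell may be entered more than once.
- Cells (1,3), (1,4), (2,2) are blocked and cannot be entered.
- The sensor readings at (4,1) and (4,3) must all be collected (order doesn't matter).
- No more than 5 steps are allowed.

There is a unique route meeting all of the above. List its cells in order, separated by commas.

(2,1), (3,1), (4,1), (4,2), (4,3), (4,4)

Any route must reach (4,1) and (4,3) and still end at (4,4) within 5 moves, so the order of the required stops is forced.
Route from (2,1): down 2 to (4,1), right 3 to (4,4) — 5 moves in all.
Check: all required cells visited; 5 ≤ 5 moves.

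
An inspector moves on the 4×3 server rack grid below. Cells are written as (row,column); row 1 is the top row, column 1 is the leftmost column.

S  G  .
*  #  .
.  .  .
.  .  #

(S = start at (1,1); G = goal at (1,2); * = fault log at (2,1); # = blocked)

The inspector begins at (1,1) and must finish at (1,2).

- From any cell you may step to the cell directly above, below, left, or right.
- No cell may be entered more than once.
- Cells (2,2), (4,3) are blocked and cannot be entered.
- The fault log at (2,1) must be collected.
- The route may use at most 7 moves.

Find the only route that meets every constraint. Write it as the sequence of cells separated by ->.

(1,1) -> (2,1) -> (3,1) -> (3,2) -> (3,3) -> (2,3) -> (1,3) -> (1,2)

The 7-move cap with required stops at (2,1) leaves no slack for detours.
Route from (1,1): 2× down (reaching (3,1)), 2× right (reaching (3,3)), 2× up (reaching (1,3)), left to (1,2) — 7 moves in all.
Check: all required cells visited; 7 ≤ 7 moves.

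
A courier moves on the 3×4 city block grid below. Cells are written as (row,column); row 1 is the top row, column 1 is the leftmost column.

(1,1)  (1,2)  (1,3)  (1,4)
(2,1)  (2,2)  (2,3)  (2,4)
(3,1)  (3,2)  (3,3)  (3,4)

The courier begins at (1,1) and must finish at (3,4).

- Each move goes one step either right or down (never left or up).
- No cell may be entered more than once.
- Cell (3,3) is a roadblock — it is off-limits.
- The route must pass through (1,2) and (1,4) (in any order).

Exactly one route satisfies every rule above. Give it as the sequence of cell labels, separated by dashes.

(1,1) - (1,2) - (1,3) - (1,4) - (2,4) - (3,4)

Moves only go right or down, so the column and row indices never decrease.
Route from (1,1): 3× right (reaching (1,4)), 2× down (reaching (3,4)) — 5 moves in all.
Check: all required cells visited.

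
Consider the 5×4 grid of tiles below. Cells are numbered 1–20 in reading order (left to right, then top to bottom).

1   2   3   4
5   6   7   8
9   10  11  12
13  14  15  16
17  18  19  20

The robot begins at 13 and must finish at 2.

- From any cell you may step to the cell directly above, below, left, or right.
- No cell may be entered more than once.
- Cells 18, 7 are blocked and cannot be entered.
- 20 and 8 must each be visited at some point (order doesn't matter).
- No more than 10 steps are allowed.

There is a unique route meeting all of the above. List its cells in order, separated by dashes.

13 - 14 - 15 - 19 - 20 - 16 - 12 - 8 - 4 - 3 - 2

The 10-move cap with required stops at 20, 8 leaves no slack for detours.
Route from 13: 2× right (reaching 15), down to 19, right to 20, 4× up (reaching 4), 2× left (reaching 2) — 10 moves in all.
Check: all required cells visited; 10 ≤ 10 moves.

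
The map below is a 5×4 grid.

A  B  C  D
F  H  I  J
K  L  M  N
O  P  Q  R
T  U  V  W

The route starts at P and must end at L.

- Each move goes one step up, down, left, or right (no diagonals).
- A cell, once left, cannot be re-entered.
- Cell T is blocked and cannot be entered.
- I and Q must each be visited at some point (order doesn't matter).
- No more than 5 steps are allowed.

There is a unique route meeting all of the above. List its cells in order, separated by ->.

P -> Q -> M -> I -> H -> L

Any route must reach I and Q and still end at L within 5 moves, so the order of the required stops is forced.
Route from P: right to Q, 2× up (reaching I), left to H, down to L — 5 moves in all.
Check: all required cells visited; 5 ≤ 5 moves.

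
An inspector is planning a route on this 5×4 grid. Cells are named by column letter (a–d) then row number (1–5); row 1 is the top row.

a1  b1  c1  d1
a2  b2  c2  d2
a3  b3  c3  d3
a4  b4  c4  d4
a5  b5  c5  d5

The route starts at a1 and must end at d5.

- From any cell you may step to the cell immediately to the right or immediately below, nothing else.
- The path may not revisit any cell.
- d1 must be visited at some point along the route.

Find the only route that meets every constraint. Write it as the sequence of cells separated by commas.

a1, b1, c1, d1, d2, d3, d4, d5

Moves only go right or down, so the column and row indices never decrease.
Route from a1: 3× right (reaching d1), 4× down (reaching d5) — 7 moves in all.
Check: all required cells visited.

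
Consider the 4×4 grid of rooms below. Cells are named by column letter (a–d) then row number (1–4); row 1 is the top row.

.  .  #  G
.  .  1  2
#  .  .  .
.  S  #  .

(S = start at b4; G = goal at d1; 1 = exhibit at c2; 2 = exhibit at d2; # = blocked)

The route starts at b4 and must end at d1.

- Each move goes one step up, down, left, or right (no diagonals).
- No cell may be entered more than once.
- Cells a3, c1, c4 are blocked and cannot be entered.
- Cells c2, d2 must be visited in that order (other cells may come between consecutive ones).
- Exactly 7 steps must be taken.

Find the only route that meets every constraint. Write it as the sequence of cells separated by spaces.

b4 b3 b2 c2 c3 d3 d2 d1

The waypoints must appear in the order c2, d2, with no cell reused.
Route from b4: up 2 to b2, right 1 to c2, down 1 to c3, right 1 to d3, up 2 to d1 — 7 moves in all.
Check: order respected (1 at step 3, 2 at step 6); 7 moves as required.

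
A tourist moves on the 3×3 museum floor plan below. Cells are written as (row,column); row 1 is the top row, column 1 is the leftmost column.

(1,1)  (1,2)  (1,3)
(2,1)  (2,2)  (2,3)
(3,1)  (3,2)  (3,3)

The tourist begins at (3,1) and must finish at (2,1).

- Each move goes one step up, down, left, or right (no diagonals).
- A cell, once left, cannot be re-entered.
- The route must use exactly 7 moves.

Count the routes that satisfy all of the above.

4

Need simple routes of exactly 7 moves from (3,1) to (2,1) (Manhattan distance 1, so 3 moves are spent on a detour and 3 undoing it).
Enumerating: (3,1) (3,2) (2,2) (2,3) (1,3) (1,2) (1,1) (2,1) | (3,1) (3,2) (3,3) (2,3) (1,3) (1,2) (2,2) (2,1) | (3,1) (3,2) (3,3) (2,3) (1,3) (1,2) (1,1) (2,1) | (3,1) (3,2) (3,3) (2,3) (2,2) (1,2) (1,1) (2,1).
That gives 4 routes.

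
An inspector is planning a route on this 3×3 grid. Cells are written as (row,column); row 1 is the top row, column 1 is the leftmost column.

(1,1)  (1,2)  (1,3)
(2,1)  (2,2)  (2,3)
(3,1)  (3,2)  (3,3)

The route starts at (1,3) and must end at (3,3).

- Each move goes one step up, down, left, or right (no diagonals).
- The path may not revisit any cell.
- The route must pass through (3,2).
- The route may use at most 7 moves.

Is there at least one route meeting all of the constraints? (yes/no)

yes

One route that works: (1,3) → (2,3) → (2,2) → (3,2) → (3,3).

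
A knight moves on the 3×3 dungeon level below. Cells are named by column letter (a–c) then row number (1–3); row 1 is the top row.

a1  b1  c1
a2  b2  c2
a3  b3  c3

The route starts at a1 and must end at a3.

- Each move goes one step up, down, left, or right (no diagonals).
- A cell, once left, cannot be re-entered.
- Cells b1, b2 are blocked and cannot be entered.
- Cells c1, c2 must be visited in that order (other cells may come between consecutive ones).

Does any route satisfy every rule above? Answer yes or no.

c1 must be visited but has only one open neighbour (c2), and it is neither the start nor the goal — the route would have to enter and leave through c2, re-entering it.

no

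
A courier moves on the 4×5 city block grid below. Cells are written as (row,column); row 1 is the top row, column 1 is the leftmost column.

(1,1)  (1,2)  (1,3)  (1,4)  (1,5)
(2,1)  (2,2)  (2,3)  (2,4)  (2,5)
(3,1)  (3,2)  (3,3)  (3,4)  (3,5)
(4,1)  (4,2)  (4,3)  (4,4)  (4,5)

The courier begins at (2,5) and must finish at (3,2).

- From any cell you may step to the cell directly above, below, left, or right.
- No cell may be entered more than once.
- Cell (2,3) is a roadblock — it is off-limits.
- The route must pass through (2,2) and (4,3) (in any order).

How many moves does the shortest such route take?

Any route passes through (2,2) and (4,3) in some order between (2,5) and (3,2). Summing Manhattan distances along each leg and taking the cheapest ordering ((2,5) → (2,2) → (4,3) → (3,2)) gives a lower bound of 3 + 3 + 2 = 8 moves.
The shortest route satisfying every rule uses 10 moves: (2,5) → (3,5) → (4,5) → (4,4) → (4,3) → (4,2) → (4,1) → (3,1) → (2,1) → (2,2) → (3,2).
The bound of 8 isn't tight here; checking systematically, no route of length 8 through 9 satisfies every constraint, so 10 is the minimum.

10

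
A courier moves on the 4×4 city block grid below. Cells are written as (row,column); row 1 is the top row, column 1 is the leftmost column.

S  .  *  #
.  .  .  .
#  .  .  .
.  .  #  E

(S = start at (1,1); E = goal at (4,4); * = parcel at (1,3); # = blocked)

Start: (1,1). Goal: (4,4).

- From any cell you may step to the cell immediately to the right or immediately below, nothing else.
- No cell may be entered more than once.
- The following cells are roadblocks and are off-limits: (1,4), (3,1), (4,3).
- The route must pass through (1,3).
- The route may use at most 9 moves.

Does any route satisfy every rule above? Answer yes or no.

yes

One route that works: (1,1) → (1,2) → (1,3) → (2,3) → (3,3) → (3,4) → (4,4).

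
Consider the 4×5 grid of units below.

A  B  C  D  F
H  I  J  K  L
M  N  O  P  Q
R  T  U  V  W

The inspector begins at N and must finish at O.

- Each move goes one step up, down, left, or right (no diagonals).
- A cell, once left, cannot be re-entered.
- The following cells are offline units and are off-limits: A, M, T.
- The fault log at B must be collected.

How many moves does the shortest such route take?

Any route passes through B somewhere between N and O. Summing Manhattan distances along the two legs (N → B → O) gives a lower bound of 2 + 3 = 5 moves.
A route of 5 moves achieves this: N → I → B → C → J → O.
Since 5 matches the lower bound, it is optimal.

5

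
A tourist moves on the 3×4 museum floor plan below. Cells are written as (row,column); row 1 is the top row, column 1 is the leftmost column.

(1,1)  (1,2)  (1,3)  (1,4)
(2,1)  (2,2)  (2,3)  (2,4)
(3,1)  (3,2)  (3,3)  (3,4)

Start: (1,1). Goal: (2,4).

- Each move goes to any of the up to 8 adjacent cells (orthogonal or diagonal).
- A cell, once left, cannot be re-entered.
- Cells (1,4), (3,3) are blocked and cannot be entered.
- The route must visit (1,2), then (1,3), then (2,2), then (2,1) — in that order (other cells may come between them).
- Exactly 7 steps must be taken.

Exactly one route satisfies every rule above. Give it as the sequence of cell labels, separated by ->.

The waypoints must appear in the order (1,2), (1,3), (2,2), (2,1), with no cell reused.
Route from (1,1): 2× right (reaching (1,3)), down-left to (2,2), left to (2,1), down-right to (3,2), up-right to (2,3), right to (2,4) — 7 moves in all.
Check: order respected ((1,2) at step 1, (1,3) at step 2, (2,2) at step 3, (2,1) at step 4); 7 moves as required.

(1,1) -> (1,2) -> (1,3) -> (2,2) -> (2,1) -> (3,2) -> (2,3) -> (2,4)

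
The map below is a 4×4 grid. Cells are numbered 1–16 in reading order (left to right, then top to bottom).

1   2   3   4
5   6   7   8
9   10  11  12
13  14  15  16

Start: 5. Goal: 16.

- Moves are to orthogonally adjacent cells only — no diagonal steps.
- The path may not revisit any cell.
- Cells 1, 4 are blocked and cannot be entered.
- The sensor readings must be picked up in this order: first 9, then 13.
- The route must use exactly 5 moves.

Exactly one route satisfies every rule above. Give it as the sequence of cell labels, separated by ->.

5 -> 9 -> 13 -> 14 -> 15 -> 16

The waypoints must appear in the order 9, 13, with no cell reused.
Route from 5: 2× down (reaching 13), 3× right (reaching 16) — 5 moves in all.
Check: order respected (9 at step 1, 13 at step 2); 5 moves as required.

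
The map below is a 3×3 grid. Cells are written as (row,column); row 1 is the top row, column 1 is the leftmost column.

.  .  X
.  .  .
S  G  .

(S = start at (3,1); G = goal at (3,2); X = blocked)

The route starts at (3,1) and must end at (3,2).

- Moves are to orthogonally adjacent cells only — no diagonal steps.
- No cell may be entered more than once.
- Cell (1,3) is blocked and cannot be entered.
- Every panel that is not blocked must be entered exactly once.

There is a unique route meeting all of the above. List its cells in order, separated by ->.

(3,1) -> (2,1) -> (1,1) -> (1,2) -> (2,2) -> (2,3) -> (3,3) -> (3,2)

Need to visit all 8 open cells exactly once, starting at (3,1) and ending at (3,2).
Cell (3,3) has only two open neighbours ((2,3) and (3,2)), so the path must pass straight through it: one of those is the cell it's entered from and the other is where it exits.
Route from (3,1): up 2 to (1,1), right 1 to (1,2), down 1 to (2,2), right 1 to (2,3), down 1 to (3,3), left 1 to (3,2) — 7 moves in all.
Check: all 8 open cells covered.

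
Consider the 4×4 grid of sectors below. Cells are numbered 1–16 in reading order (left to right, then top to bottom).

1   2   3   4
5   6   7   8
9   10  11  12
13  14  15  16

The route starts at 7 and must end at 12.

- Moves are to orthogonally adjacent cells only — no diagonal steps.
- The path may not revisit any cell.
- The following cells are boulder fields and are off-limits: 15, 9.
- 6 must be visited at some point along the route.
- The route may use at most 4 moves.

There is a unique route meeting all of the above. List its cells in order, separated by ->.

Any route must reach 6 and still end at 12 within 4 moves, so the order of the required stops is forced.
Route from 7: left to 6, down to 10, 2× right (reaching 12) — 4 moves in all.
Check: all required cells visited; 4 ≤ 4 moves.

7 -> 6 -> 10 -> 11 -> 12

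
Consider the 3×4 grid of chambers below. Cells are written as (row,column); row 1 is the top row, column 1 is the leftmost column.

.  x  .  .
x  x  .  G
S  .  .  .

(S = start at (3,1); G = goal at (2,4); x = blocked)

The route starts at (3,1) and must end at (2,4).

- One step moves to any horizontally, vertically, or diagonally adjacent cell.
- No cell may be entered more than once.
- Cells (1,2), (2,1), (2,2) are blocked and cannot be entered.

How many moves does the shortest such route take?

3

With diagonal moves allowed, the Chebyshev distance max(|Δrow|,|Δcol|) from (3,1) to (2,4) is 3, so at least 3 moves are needed.
A route of 3 moves achieves this: (3,1) → (3,2) → (2,3) → (2,4).
Since 3 matches the lower bound, it is optimal.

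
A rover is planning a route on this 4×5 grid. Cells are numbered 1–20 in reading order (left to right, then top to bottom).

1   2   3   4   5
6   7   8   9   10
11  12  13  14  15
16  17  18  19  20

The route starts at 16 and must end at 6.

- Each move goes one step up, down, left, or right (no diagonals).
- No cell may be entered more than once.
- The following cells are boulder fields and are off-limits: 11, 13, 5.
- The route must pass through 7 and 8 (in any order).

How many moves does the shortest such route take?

8

Any route passes through 7 and 8 in some order between 16 and 6. Summing Manhattan distances along each leg and taking the cheapest ordering (16 → 8 → 7 → 6) gives a lower bound of 4 + 1 + 1 = 6 moves.
The shortest route satisfying every rule uses 8 moves: 16 → 17 → 12 → 7 → 8 → 3 → 2 → 1 → 6.
The no-revisit rule (legs can't share cells) pushes the minimum above the 6-move bound; an exhaustive check rules out every length from 6 to 7, leaving 8 as the minimum.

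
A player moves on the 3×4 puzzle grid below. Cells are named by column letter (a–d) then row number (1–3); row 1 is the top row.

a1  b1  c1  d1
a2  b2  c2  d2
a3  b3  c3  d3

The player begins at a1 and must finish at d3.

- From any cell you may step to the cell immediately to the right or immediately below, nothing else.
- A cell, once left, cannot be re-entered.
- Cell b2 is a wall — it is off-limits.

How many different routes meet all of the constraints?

4

A right/down-only route from a1 to d3 makes exactly 2 down-moves and 3 right-moves in some order.
With no other constraints that would be C(5,2) = 10 routes.
Subtract routes through each blocked cell (inclusion–exclusion for overlaps): − through b2: 6 → 4.
That gives 4 routes.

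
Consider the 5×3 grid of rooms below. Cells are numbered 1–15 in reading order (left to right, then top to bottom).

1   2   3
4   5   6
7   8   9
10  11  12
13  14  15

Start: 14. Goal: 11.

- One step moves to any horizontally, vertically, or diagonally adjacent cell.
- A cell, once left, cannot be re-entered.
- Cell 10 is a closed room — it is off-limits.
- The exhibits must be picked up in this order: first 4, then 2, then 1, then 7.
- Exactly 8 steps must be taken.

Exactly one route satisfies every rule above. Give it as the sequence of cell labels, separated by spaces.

The waypoints must appear in the order 4, 2, 1, 7, with no cell reused.
Route from 14: up-right to 12, 2× up-left (reaching 4), up-right to 2, left to 1, down-right to 5, down-left to 7, down-right to 11 — 8 moves in all.
Check: order respected (4 at step 3, 2 at step 4, 1 at step 5, 7 at step 7); 8 moves as required.

14 12 8 4 2 1 5 7 11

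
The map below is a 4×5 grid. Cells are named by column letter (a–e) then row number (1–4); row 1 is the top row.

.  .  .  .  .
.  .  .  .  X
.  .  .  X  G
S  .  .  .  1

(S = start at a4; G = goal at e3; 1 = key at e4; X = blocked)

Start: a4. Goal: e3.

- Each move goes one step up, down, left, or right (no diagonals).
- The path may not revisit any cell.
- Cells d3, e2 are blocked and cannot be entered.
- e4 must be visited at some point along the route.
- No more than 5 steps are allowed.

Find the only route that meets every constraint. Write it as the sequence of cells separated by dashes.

The budget equals the shortest possible length, so every move has to be on a shortest route through the required cells.
Route from a4: 4× right (reaching e4), up to e3 — 5 moves in all.
Check: all required cells visited; 5 ≤ 5 moves.

a4 - b4 - c4 - d4 - e4 - e3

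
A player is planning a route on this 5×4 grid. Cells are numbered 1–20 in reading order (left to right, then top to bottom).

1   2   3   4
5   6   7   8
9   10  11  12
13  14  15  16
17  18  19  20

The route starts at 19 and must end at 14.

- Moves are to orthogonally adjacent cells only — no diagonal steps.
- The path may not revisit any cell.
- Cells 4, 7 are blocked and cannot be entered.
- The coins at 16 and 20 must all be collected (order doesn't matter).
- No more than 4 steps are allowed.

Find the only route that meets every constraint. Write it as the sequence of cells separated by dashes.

19 - 20 - 16 - 15 - 14

The budget equals the shortest possible length, so every move has to be on a shortest route through the required cells.
Route from 19: right 1 to 20, up 1 to 16, left 2 to 14 — 4 moves in all.
Check: all required cells visited; 4 ≤ 4 moves.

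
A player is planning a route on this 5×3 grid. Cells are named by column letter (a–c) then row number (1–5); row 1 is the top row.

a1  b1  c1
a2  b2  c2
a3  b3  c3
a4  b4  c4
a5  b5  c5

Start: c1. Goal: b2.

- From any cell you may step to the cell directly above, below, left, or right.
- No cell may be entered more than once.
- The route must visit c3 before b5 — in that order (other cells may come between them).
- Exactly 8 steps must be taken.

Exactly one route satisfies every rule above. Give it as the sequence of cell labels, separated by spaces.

c1 c2 c3 c4 c5 b5 b4 b3 b2

The waypoints must appear in the order c3, b5, with no cell reused.
Route from c1: 4× down (reaching c5), left to b5, 3× up (reaching b2) — 8 moves in all.
Check: order respected (c3 at step 2, b5 at step 5); 8 moves as required.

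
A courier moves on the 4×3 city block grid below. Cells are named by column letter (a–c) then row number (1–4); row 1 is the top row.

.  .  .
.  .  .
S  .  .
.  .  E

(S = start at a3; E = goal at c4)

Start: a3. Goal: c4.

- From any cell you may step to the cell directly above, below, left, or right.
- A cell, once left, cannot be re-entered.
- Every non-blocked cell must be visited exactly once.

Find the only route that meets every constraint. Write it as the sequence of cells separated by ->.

Need to visit all 12 open cells exactly once, starting at a3 and ending at c4.
Cell a1 has only two open neighbours (a2 and b1), so the path must pass straight through it: one of those is the cell it's entered from and the other is where it exits.
Route from a3: down to a4, right to b4, 2× up (reaching b2), left to a2, up to a1, 2× right (reaching c1), 3× down (reaching c4) — 11 moves in all.
Check: all 12 open cells covered.

a3 -> a4 -> b4 -> b3 -> b2 -> a2 -> a1 -> b1 -> c1 -> c2 -> c3 -> c4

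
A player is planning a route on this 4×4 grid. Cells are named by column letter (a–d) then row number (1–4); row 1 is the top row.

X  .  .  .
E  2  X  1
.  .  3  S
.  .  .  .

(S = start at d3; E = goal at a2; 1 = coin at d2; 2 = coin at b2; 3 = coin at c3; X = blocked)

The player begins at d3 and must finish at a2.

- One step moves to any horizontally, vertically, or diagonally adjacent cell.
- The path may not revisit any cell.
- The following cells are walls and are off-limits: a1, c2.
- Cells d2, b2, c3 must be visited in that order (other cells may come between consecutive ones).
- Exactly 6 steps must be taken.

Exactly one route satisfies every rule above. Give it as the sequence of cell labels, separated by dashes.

The waypoints must appear in the order d2, b2, c3, with no cell reused.
Route from d3: up to d2, up-left to c1, down-left to b2, down-right to c3, left to b3, up-left to a2 — 6 moves in all.
Check: order respected (1 at step 1, 2 at step 3, 3 at step 4); 6 moves as required.

d3 - d2 - c1 - b2 - c3 - b3 - a2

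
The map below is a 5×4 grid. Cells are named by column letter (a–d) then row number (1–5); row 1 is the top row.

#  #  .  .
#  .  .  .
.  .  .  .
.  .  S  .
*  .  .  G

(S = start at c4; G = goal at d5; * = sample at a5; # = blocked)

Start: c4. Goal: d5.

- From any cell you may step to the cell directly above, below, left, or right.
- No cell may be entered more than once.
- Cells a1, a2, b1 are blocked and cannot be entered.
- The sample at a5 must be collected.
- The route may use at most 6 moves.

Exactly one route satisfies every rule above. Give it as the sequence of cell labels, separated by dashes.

The 6-move cap with required stops at a5 leaves no slack for detours.
Route from c4: 2× left (reaching a4), down to a5, 3× right (reaching d5) — 6 moves in all.
Check: all required cells visited; 6 ≤ 6 moves.

c4 - b4 - a4 - a5 - b5 - c5 - d5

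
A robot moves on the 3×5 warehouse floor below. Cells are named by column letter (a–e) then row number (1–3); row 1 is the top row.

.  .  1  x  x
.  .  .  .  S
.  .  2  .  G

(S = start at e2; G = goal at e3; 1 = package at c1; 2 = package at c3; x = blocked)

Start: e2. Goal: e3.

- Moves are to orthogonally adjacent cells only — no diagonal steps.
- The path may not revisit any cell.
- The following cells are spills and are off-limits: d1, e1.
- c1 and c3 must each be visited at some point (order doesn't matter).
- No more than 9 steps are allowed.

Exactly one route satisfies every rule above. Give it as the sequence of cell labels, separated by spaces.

The budget equals the shortest possible length, so every move has to be on a shortest route through the required cells.
Route from e2: left 2 to c2, up 1 to c1, left 1 to b1, down 2 to b3, right 3 to e3 — 9 moves in all.
Check: all required cells visited; 9 ≤ 9 moves.

e2 d2 c2 c1 b1 b2 b3 c3 d3 e3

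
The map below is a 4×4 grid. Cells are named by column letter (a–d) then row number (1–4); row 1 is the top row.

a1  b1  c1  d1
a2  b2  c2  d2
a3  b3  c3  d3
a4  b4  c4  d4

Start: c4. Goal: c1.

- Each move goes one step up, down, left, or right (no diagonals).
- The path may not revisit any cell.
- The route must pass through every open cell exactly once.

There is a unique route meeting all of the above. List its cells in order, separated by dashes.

c4 - d4 - d3 - c3 - b3 - b4 - a4 - a3 - a2 - a1 - b1 - b2 - c2 - d2 - d1 - c1

Need to visit all 16 open cells exactly once, starting at c4 and ending at c1.
Cell d4 has only two open neighbours (d3 and c4), so the path must pass straight through it: one of those is the cell it's entered from and the other is where it exits.
Route from c4: right 1 to d4, up 1 to d3, left 2 to b3, down 1 to b4, left 1 to a4, up 3 to a1, right 1 to b1, down 1 to b2, right 2 to d2, up 1 to d1, left 1 to c1 — 15 moves in all.
Check: all 16 open cells covered.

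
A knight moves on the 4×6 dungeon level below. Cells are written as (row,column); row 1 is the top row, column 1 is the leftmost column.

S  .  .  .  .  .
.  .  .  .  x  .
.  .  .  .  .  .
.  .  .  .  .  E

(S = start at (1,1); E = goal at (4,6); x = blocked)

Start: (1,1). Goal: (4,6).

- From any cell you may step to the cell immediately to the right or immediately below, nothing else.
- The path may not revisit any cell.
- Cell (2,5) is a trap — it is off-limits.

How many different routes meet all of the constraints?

41

A right/down-only route from (1,1) to (4,6) makes exactly 3 down-moves and 5 right-moves in some order.
With no other constraints that would be C(8,3) = 56 routes.
Subtract routes through each blocked cell (inclusion–exclusion for overlaps): − through (2,5): 15 → 41.
That gives 41 routes.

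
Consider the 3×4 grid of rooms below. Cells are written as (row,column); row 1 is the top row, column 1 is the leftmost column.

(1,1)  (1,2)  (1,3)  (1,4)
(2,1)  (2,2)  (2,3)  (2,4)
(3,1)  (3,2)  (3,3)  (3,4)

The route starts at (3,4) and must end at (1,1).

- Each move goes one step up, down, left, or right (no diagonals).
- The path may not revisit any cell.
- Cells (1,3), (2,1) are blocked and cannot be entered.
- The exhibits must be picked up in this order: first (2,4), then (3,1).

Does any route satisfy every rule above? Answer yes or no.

(3,1) must be visited but has only one open neighbour ((3,2)), and it is neither the start nor the goal — the route would have to enter and leave through (3,2), re-entering it.

no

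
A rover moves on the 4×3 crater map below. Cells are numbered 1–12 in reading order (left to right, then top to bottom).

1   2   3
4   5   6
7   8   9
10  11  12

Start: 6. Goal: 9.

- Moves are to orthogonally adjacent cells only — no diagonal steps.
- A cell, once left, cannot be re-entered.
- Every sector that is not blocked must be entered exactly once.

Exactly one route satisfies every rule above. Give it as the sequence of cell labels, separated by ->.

6 -> 3 -> 2 -> 1 -> 4 -> 5 -> 8 -> 7 -> 10 -> 11 -> 12 -> 9

Need to visit all 12 open cells exactly once, starting at 6 and ending at 9.
Route from 6: up to 3, 2× left (reaching 1), down to 4, right to 5, down to 8, left to 7, down to 10, 2× right (reaching 12), up to 9 — 11 moves in all.
Check: all 12 open cells covered.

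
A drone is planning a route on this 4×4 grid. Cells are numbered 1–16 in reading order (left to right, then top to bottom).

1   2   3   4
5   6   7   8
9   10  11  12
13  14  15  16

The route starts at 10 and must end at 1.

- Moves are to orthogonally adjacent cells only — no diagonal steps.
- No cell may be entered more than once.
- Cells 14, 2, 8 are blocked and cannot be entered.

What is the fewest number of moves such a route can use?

3

The Manhattan distance from 10 to 1 is |3−1| + |2−1| = 3, so at least 3 moves are needed.
A route of 3 moves achieves this: 10 → 6 → 5 → 1.
Since 3 matches the lower bound, it is optimal.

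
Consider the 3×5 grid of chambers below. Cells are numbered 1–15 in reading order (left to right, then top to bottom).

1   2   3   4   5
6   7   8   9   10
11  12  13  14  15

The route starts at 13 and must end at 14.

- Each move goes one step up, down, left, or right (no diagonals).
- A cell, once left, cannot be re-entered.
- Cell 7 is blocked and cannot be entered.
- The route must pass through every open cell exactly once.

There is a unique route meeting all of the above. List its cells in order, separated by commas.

Need to visit all 14 open cells exactly once, starting at 13 and ending at 14.
Cell 1 has only two open neighbours (6 and 2), so the path must pass straight through it: one of those is the cell it's entered from and the other is where it exits.
Route from 13: 2× left (reaching 11), 2× up (reaching 1), 2× right (reaching 3), down to 8, right to 9, up to 4, right to 5, 2× down (reaching 15), left to 14 — 13 moves in all.
Check: all 14 open cells covered.

13, 12, 11, 6, 1, 2, 3, 8, 9, 4, 5, 10, 15, 14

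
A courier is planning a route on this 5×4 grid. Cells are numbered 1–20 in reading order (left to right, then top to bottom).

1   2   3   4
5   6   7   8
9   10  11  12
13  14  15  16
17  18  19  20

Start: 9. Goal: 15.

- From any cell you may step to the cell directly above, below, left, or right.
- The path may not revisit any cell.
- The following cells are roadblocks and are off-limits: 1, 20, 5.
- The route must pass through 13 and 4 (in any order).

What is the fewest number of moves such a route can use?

Any route passes through 13 and 4 in some order between 9 and 15. Summing Manhattan distances along each leg and taking the cheapest ordering (9 → 13 → 4 → 15) gives a lower bound of 1 + 6 + 4 = 11 moves.
A route of 11 moves achieves this: 9 → 13 → 14 → 10 → 6 → 2 → 3 → 4 → 8 → 12 → 16 → 15.
Since 11 matches the lower bound, it is optimal.

11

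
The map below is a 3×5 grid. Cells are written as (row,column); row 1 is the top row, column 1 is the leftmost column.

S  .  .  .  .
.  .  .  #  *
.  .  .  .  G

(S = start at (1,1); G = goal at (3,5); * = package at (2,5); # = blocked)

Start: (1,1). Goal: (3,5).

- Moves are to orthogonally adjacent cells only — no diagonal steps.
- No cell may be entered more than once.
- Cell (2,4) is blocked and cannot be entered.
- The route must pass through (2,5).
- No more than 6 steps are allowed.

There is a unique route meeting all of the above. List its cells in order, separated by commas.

Any route must reach (2,5) and still end at (3,5) within 6 moves, so the order of the required stops is forced.
Route from (1,1): 4× right (reaching (1,5)), 2× down (reaching (3,5)) — 6 moves in all.
Check: all required cells visited; 6 ≤ 6 moves.

(1,1), (1,2), (1,3), (1,4), (1,5), (2,5), (3,5)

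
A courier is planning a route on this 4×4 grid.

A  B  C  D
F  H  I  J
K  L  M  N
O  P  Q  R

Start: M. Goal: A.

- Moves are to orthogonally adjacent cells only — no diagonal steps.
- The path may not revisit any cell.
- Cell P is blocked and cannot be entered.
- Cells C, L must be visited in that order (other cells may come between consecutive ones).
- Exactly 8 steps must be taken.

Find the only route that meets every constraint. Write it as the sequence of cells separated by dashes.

M - I - C - B - H - L - K - F - A

The waypoints must appear in the order C, L, with no cell reused.
Route from M: 2× up (reaching C), left to B, 2× down (reaching L), left to K, 2× up (reaching A) — 8 moves in all.
Check: order respected (C at step 2, L at step 5); 8 moves as required.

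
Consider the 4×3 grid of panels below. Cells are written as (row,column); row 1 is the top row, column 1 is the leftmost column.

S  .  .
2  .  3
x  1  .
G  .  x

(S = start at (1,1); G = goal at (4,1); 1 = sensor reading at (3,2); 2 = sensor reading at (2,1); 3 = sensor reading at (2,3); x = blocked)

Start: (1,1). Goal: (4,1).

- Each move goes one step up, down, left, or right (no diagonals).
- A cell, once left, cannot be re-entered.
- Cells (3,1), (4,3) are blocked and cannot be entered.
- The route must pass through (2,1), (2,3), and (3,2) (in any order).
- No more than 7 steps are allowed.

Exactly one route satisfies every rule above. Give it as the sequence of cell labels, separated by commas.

Any route must reach (2,1), (2,3), and (3,2) and still end at (4,1) within 7 moves, so the order of the required stops is forced.
Route from (1,1): down 1 to (2,1), right 2 to (2,3), down 1 to (3,3), left 1 to (3,2), down 1 to (4,2), left 1 to (4,1) — 7 moves in all.
Check: all required cells visited; 7 ≤ 7 moves.

(1,1), (2,1), (2,2), (2,3), (3,3), (3,2), (4,2), (4,1)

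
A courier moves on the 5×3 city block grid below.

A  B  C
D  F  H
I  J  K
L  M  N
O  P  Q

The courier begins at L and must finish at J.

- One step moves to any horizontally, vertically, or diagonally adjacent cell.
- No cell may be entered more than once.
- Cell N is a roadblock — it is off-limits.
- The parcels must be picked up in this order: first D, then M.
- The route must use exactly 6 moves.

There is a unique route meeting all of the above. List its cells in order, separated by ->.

The waypoints must appear in the order D, M, with no cell reused.
Route from L: up 2 to D, right 1 to F, down-right 1 to K, down-left 1 to M, up 1 to J — 6 moves in all.
Check: order respected (D at step 2, M at step 5); 6 moves as required.

L -> I -> D -> F -> K -> M -> J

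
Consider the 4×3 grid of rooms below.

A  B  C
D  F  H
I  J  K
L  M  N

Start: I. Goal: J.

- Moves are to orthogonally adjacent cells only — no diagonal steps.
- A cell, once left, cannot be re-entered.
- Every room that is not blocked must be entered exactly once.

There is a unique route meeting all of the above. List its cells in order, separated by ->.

Need to visit all 12 open cells exactly once, starting at I and ending at J.
Cell C has only two open neighbours (H and B), so the path must pass straight through it: one of those is the cell it's entered from and the other is where it exits.
Route from I: down to L, 2× right (reaching N), 3× up (reaching C), 2× left (reaching A), down to D, right to F, down to J — 11 moves in all.
Check: all 12 open cells covered.

I -> L -> M -> N -> K -> H -> C -> B -> A -> D -> F -> J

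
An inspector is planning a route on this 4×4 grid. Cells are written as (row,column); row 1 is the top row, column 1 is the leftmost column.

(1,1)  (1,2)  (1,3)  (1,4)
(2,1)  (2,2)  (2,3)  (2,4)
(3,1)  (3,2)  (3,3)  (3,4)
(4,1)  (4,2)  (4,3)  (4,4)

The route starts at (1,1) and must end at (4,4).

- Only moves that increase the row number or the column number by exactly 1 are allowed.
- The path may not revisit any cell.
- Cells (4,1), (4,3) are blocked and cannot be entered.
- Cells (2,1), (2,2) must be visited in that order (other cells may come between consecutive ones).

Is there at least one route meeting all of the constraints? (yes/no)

yes

One route that works: (1,1) → (2,1) → (2,2) → (3,2) → (3,3) → (3,4) → (4,4).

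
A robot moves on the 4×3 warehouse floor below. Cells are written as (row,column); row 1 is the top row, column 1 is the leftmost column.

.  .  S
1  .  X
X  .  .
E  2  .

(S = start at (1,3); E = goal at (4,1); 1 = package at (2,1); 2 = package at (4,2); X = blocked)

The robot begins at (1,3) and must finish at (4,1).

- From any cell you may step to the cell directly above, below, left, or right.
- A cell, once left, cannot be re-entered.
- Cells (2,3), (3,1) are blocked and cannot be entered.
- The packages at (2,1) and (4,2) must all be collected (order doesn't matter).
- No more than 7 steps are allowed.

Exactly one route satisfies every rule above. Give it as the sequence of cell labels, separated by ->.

(1,3) -> (1,2) -> (1,1) -> (2,1) -> (2,2) -> (3,2) -> (4,2) -> (4,1)

The 7-move cap with required stops at (2,1), (4,2) leaves no slack for detours.
Route from (1,3): 2× left (reaching (1,1)), down to (2,1), right to (2,2), 2× down (reaching (4,2)), left to (4,1) — 7 moves in all.
Check: all required cells visited; 7 ≤ 7 moves.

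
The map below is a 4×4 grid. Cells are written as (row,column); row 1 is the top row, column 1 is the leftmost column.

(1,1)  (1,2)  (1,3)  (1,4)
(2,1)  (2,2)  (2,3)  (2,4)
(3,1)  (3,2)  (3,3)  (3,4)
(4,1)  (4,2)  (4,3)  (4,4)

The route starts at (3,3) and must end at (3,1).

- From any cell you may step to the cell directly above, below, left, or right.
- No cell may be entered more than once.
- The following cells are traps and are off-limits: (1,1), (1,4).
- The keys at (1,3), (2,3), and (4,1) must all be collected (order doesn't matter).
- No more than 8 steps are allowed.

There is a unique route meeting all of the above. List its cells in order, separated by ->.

The 8-move cap with required stops at (1,3), (2,3), (4,1) leaves no slack for detours.
Route from (3,3): 2× up (reaching (1,3)), left to (1,2), 3× down (reaching (4,2)), left to (4,1), up to (3,1) — 8 moves in all.
Check: all required cells visited; 8 ≤ 8 moves.

(3,3) -> (2,3) -> (1,3) -> (1,2) -> (2,2) -> (3,2) -> (4,2) -> (4,1) -> (3,1)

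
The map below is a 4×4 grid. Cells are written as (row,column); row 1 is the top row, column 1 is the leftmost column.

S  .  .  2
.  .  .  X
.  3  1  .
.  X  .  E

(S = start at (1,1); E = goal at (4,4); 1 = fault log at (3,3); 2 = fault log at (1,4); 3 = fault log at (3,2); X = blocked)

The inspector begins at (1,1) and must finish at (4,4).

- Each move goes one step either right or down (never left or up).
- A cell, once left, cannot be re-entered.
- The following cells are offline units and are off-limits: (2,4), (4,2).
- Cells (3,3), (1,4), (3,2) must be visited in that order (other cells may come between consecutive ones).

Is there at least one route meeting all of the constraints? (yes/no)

(1,4) lies above (3,3), so going from (3,3) to (1,4) would need an upward move — but moves only go right/down, so (3,3) cannot be visited before (1,4).

no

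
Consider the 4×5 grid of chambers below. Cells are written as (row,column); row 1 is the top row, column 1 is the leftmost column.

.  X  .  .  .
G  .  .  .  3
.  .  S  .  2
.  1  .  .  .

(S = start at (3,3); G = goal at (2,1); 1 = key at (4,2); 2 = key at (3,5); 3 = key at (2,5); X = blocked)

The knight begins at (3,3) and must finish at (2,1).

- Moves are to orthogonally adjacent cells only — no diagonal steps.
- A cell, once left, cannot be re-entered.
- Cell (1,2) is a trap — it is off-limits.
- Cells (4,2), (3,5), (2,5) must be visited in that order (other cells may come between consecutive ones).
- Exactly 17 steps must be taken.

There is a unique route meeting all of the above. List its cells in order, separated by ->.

(3,3) -> (3,2) -> (3,1) -> (4,1) -> (4,2) -> (4,3) -> (4,4) -> (4,5) -> (3,5) -> (3,4) -> (2,4) -> (2,5) -> (1,5) -> (1,4) -> (1,3) -> (2,3) -> (2,2) -> (2,1)

The waypoints must appear in the order (4,2), (3,5), (2,5), with no cell reused.
Route from (3,3): 2× left (reaching (3,1)), down to (4,1), 4× right (reaching (4,5)), up to (3,5), left to (3,4), up to (2,4), right to (2,5), up to (1,5), 2× left (reaching (1,3)), down to (2,3), 2× left (reaching (2,1)) — 17 moves in all.
Check: order respected (1 at step 4, 2 at step 8, 3 at step 11); 17 moves as required.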